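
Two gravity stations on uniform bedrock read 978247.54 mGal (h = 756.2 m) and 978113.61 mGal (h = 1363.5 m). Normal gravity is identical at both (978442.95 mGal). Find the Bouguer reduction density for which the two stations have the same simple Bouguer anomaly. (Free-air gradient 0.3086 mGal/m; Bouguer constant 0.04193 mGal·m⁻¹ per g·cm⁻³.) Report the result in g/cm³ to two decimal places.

2.10

Δg_obs = 978113.61 − 978247.54 = -133.93 mGal over Δh = 1363.5 − 756.2 = 607.3 m
Equal Bouguer anomalies ⇒ Δg_obs + (0.3086 − 0.04193ρ)·Δh = 0
0.3086 − 0.04193ρ = −Δg_obs/Δh = 0.22053
ρ = (0.3086 − 0.22053) / 0.04193 = 2.10 g/cm³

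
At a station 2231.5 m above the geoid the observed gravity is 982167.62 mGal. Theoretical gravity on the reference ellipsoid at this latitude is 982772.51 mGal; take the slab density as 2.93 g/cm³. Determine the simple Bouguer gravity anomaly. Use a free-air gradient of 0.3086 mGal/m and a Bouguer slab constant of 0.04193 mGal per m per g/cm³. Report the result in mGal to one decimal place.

-190.4

Free-air correction = 0.3086 × 2231.5 = 688.64 mGal
Free-air anomaly = 982167.62 − 982772.51 + (688.64) = 83.75 mGal
Bouguer slab correction = 0.04193 × 2.93 × 2231.5 = 274.15 mGal
Simple Bouguer anomaly = 83.75 − (274.15) = -190.40 mGal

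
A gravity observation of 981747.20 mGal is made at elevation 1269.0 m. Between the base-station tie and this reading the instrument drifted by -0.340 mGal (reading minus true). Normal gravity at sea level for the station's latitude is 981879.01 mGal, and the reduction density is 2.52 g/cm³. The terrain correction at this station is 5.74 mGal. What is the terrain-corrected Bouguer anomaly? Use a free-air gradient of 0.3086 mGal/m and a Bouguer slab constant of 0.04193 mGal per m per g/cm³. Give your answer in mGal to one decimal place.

Drift-corrected reading = 981747.20 − (-0.340) = 981747.540 mGal
Free-air correction = 0.3086 × 1269.0 = 391.61 mGal
Free-air anomaly = 981747.540 − 981879.01 + (391.61) = 260.140 mGal
Bouguer slab correction = 0.04193 × 2.52 × 1269.0 = 134.09 mGal
Simple Bouguer anomaly = 260.140 − (134.09) = 126.050 mGal
Complete Bouguer anomaly = 126.050 + 5.74 = 131.790 mGal

131.8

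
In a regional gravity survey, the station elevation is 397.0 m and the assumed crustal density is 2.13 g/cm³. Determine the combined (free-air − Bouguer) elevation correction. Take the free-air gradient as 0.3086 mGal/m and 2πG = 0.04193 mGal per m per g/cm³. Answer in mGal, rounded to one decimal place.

Combined gradient = 0.3086 − 0.04193 × 2.13 = 0.2192891 mGal/m
Combined elevation correction = 0.2192891 × 397.0 = 87.1 mGal

87.1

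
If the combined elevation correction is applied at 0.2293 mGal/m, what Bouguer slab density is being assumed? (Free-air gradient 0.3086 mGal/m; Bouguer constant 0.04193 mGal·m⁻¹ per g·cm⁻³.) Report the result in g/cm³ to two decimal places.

0.2293 = 0.3086 − 0.04193 × ρ
ρ = (0.3086 − 0.2293) / 0.04193 = 1.89 g/cm³

1.89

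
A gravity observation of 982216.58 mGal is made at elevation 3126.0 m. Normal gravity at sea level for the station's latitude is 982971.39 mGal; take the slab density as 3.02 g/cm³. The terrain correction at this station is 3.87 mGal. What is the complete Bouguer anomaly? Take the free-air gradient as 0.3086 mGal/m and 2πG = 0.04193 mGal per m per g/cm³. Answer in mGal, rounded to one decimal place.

Free-air correction = 0.3086 × 3126.0 = 964.68 mGal
Free-air anomaly = 982216.58 − 982971.39 + (964.68) = 209.87 mGal
Bouguer slab correction = 0.04193 × 3.02 × 3126.0 = 395.84 mGal
Simple Bouguer anomaly = 209.87 − (395.84) = -185.97 mGal
Complete Bouguer anomaly = -185.97 + 3.87 = -182.10 mGal

-182.1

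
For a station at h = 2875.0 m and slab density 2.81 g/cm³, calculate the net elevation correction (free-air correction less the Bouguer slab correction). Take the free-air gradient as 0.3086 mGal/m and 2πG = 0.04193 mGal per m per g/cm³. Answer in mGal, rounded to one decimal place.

Combined gradient = 0.3086 − 0.04193 × 2.81 = 0.1907767 mGal/m
Combined elevation correction = 0.1907767 × 2875.0 = 548.5 mGal

548.5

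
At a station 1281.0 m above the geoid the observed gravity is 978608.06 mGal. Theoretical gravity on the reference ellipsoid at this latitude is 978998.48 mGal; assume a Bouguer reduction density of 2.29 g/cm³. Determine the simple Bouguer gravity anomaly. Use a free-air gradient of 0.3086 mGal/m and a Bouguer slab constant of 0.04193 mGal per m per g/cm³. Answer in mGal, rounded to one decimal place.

Free-air correction = 0.3086 × 1281.0 = 395.32 mGal
Free-air anomaly = 978608.06 − 978998.48 + (395.32) = 4.90 mGal
Bouguer slab correction = 0.04193 × 2.29 × 1281.0 = 123.00 mGal
Simple Bouguer anomaly = 4.90 − (123.00) = -118.10 mGal

-118.1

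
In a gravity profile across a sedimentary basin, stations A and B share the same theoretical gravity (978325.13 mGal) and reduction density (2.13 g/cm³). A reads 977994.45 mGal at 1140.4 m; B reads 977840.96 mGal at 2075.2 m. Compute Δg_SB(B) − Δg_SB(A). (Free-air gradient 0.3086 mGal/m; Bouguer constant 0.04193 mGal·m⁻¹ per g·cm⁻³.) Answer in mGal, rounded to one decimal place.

51.5

Δg_SB(A) = 977994.45 − 978325.13 + 0.3086×1140.4 − 0.04193×2.13×1140.4 = -80.60 mGal
Δg_SB(B) = 977840.96 − 978325.13 + 0.3086×2075.2 − 0.04193×2.13×2075.2 = -29.10 mGal
Difference = -29.10 − (-80.60) = 51.50 mGal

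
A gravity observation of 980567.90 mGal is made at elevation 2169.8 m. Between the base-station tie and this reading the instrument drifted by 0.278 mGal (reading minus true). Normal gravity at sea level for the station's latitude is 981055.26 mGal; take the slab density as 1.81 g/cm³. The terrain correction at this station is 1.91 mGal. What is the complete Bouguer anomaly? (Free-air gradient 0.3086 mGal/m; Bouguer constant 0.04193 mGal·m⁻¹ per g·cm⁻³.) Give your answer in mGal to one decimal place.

19.2

Drift-corrected reading = 980567.90 − (0.278) = 980567.622 mGal
Free-air correction = 0.3086 × 2169.8 = 669.60 mGal
Free-air anomaly = 980567.622 − 981055.26 + (669.60) = 181.962 mGal
Bouguer slab correction = 0.04193 × 1.81 × 2169.8 = 164.67 mGal
Simple Bouguer anomaly = 181.962 − (164.67) = 17.292 mGal
Complete Bouguer anomaly = 17.292 + 1.91 = 19.202 mGal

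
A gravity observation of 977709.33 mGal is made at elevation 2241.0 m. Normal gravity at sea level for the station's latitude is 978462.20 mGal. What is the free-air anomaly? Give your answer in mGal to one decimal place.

Free-air correction = 0.3086 × 2241.0 = 691.57 mGal
Free-air anomaly = 977709.33 − 978462.20 + (691.57) = -61.30 mGal

-61.3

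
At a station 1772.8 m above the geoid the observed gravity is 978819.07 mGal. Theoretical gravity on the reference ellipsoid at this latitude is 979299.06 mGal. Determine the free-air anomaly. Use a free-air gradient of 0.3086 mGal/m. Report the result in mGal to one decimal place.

67.1

Free-air correction = 0.3086 × 1772.8 = 547.09 mGal
Free-air anomaly = 978819.07 − 979299.06 + (547.09) = 67.10 mGal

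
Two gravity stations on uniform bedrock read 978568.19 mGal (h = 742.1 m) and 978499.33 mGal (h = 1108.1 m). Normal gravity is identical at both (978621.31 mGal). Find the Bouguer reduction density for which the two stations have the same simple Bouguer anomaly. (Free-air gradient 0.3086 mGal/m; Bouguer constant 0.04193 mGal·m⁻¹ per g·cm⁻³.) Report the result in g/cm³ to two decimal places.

Δg_obs = 978499.33 − 978568.19 = -68.86 mGal over Δh = 1108.1 − 742.1 = 366.0 m
Equal Bouguer anomalies ⇒ Δg_obs + (0.3086 − 0.04193ρ)·Δh = 0
0.3086 − 0.04193ρ = −Δg_obs/Δh = 0.18814
ρ = (0.3086 − 0.18814) / 0.04193 = 2.87 g/cm³

2.87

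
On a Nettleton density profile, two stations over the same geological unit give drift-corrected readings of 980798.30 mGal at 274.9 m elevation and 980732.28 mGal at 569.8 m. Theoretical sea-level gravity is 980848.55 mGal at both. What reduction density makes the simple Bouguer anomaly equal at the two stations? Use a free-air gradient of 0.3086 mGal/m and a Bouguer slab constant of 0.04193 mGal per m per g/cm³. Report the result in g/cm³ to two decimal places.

Δg_obs = 980732.28 − 980798.30 = -66.02 mGal over Δh = 569.8 − 274.9 = 294.9 m
Equal Bouguer anomalies ⇒ Δg_obs + (0.3086 − 0.04193ρ)·Δh = 0
0.3086 − 0.04193ρ = −Δg_obs/Δh = 0.22387
ρ = (0.3086 − 0.22387) / 0.04193 = 2.02 g/cm³

2.02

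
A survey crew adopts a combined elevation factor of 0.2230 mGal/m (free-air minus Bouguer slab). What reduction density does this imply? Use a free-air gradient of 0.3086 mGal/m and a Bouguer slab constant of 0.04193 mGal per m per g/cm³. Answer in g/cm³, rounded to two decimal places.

2.04

0.2230 = 0.3086 − 0.04193 × ρ
ρ = (0.3086 − 0.2230) / 0.04193 = 2.04 g/cm³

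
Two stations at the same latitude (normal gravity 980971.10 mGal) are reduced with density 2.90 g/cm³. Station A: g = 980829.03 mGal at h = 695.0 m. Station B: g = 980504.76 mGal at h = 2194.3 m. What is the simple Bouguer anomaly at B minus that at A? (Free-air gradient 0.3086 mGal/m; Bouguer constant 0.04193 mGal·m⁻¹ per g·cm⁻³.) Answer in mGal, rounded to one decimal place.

Δg_SB(A) = 980829.03 − 980971.10 + 0.3086×695.0 − 0.04193×2.90×695.0 = -12.10 mGal
Δg_SB(B) = 980504.76 − 980971.10 + 0.3086×2194.3 − 0.04193×2.90×2194.3 = -56.00 mGal
Difference = -56.00 − (-12.10) = -43.90 mGal

-43.9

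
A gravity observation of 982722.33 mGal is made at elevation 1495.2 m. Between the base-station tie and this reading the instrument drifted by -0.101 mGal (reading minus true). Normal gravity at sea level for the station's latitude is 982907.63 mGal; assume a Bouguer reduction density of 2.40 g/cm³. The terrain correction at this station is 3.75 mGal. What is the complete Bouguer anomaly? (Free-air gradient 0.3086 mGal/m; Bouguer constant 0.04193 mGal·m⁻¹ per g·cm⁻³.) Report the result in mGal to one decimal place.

129.5

Drift-corrected reading = 982722.33 − (-0.101) = 982722.431 mGal
Free-air correction = 0.3086 × 1495.2 = 461.42 mGal
Free-air anomaly = 982722.431 − 982907.63 + (461.42) = 276.221 mGal
Bouguer slab correction = 0.04193 × 2.40 × 1495.2 = 150.46 mGal
Simple Bouguer anomaly = 276.221 − (150.46) = 125.761 mGal
Complete Bouguer anomaly = 125.761 + 3.75 = 129.511 mGal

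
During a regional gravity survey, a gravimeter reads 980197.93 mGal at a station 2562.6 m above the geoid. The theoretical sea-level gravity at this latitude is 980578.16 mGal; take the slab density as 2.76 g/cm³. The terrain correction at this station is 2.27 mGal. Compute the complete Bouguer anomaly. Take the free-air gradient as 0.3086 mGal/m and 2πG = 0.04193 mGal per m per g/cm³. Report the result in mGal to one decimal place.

Free-air correction = 0.3086 × 2562.6 = 790.82 mGal
Free-air anomaly = 980197.93 − 980578.16 + (790.82) = 410.59 mGal
Bouguer slab correction = 0.04193 × 2.76 × 2562.6 = 296.56 mGal
Simple Bouguer anomaly = 410.59 − (296.56) = 114.03 mGal
Complete Bouguer anomaly = 114.03 + 2.27 = 116.30 mGal

116.3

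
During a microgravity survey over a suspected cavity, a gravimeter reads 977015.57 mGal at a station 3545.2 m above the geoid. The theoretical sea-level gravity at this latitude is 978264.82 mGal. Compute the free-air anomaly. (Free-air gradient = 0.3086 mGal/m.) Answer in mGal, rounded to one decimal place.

-155.2

Free-air correction = 0.3086 × 3545.2 = 1094.05 mGal
Free-air anomaly = 977015.57 − 978264.82 + (1094.05) = -155.20 mGal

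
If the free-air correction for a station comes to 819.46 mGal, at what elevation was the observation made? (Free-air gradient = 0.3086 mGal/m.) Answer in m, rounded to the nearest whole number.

h = 819.46 / 0.3086 = 2655.41 m

2655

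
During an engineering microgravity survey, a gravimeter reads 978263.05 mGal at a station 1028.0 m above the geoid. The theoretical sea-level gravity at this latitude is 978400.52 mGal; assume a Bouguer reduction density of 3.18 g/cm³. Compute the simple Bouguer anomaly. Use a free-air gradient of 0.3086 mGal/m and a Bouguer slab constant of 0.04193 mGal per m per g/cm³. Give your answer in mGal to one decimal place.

Free-air correction = 0.3086 × 1028.0 = 317.24 mGal
Free-air anomaly = 978263.05 − 978400.52 + (317.24) = 179.77 mGal
Bouguer slab correction = 0.04193 × 3.18 × 1028.0 = 137.07 mGal
Simple Bouguer anomaly = 179.77 − (137.07) = 42.70 mGal

42.7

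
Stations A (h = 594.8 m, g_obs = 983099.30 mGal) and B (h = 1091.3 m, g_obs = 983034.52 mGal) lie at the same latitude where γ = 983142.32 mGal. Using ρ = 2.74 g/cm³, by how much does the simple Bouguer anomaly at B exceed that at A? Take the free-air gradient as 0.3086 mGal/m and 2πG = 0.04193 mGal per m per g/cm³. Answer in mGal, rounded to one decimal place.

31.4

Δg_SB(A) = 983099.30 − 983142.32 + 0.3086×594.8 − 0.04193×2.74×594.8 = 72.20 mGal
Δg_SB(B) = 983034.52 − 983142.32 + 0.3086×1091.3 − 0.04193×2.74×1091.3 = 103.60 mGal
Difference = 103.60 − (72.20) = 31.40 mGal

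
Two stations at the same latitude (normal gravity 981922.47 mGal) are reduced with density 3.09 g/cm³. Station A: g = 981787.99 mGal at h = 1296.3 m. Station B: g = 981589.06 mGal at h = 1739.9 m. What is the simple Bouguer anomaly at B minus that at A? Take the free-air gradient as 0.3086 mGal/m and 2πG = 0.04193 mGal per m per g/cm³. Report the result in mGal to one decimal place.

-119.5

Δg_SB(A) = 981787.99 − 981922.47 + 0.3086×1296.3 − 0.04193×3.09×1296.3 = 97.60 mGal
Δg_SB(B) = 981589.06 − 981922.47 + 0.3086×1739.9 − 0.04193×3.09×1739.9 = -21.90 mGal
Difference = -21.90 − (97.60) = -119.50 mGal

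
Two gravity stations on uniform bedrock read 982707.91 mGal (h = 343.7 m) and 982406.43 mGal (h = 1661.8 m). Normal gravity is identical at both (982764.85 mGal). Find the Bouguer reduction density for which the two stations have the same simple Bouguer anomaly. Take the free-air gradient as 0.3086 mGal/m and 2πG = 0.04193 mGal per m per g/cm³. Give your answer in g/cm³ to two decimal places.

1.91

Δg_obs = 982406.43 − 982707.91 = -301.48 mGal over Δh = 1661.8 − 343.7 = 1318.1 m
Equal Bouguer anomalies ⇒ Δg_obs + (0.3086 − 0.04193ρ)·Δh = 0
0.3086 − 0.04193ρ = −Δg_obs/Δh = 0.22872
ρ = (0.3086 − 0.22872) / 0.04193 = 1.91 g/cm³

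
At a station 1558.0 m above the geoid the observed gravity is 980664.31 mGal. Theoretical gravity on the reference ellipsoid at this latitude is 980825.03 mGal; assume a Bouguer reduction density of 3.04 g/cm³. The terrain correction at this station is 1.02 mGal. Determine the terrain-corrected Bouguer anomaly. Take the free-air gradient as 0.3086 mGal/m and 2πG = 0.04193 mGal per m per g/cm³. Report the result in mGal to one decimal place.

122.5

Free-air correction = 0.3086 × 1558.0 = 480.80 mGal
Free-air anomaly = 980664.31 − 980825.03 + (480.80) = 320.08 mGal
Bouguer slab correction = 0.04193 × 3.04 × 1558.0 = 198.59 mGal
Simple Bouguer anomaly = 320.08 − (198.59) = 121.49 mGal
Complete Bouguer anomaly = 121.49 + 1.02 = 122.51 mGal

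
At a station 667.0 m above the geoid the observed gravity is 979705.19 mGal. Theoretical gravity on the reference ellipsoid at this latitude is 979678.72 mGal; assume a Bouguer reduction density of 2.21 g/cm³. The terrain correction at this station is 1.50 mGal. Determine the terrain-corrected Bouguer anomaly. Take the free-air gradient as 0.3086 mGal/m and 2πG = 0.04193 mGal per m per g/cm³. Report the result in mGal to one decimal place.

172.0

Free-air correction = 0.3086 × 667.0 = 205.84 mGal
Free-air anomaly = 979705.19 − 979678.72 + (205.84) = 232.31 mGal
Bouguer slab correction = 0.04193 × 2.21 × 667.0 = 61.81 mGal
Simple Bouguer anomaly = 232.31 − (61.81) = 170.50 mGal
Complete Bouguer anomaly = 170.50 + 1.50 = 172.00 mGal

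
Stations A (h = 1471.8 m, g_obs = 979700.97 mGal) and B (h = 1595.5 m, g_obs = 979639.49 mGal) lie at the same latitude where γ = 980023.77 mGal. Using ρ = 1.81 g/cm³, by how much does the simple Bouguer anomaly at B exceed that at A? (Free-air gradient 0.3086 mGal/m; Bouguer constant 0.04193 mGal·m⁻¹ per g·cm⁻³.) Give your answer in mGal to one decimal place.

-32.7

Δg_SB(A) = 979700.97 − 980023.77 + 0.3086×1471.8 − 0.04193×1.81×1471.8 = 19.70 mGal
Δg_SB(B) = 979639.49 − 980023.77 + 0.3086×1595.5 − 0.04193×1.81×1595.5 = -13.00 mGal
Difference = -13.00 − (19.70) = -32.70 mGal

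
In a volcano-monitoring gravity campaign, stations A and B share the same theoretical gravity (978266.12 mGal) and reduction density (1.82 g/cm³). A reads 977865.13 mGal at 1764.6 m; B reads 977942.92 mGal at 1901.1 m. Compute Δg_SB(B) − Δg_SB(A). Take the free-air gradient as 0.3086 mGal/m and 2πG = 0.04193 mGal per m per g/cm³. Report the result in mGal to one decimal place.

Δg_SB(A) = 977865.13 − 978266.12 + 0.3086×1764.6 − 0.04193×1.82×1764.6 = 8.90 mGal
Δg_SB(B) = 977942.92 − 978266.12 + 0.3086×1901.1 − 0.04193×1.82×1901.1 = 118.40 mGal
Difference = 118.40 − (8.90) = 109.50 mGal

109.5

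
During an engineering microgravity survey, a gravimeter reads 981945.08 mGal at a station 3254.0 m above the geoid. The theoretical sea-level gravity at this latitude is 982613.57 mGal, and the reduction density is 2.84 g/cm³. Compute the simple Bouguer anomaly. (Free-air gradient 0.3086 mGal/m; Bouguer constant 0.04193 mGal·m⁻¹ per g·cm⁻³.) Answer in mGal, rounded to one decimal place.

Free-air correction = 0.3086 × 3254.0 = 1004.18 mGal
Free-air anomaly = 981945.08 − 982613.57 + (1004.18) = 335.69 mGal
Bouguer slab correction = 0.04193 × 2.84 × 3254.0 = 387.49 mGal
Simple Bouguer anomaly = 335.69 − (387.49) = -51.80 mGal

-51.8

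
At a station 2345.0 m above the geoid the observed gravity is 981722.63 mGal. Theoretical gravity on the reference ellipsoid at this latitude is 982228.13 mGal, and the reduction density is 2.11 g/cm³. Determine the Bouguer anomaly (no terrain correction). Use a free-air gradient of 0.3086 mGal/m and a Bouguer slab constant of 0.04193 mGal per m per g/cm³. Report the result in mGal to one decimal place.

10.7

Free-air correction = 0.3086 × 2345.0 = 723.67 mGal
Free-air anomaly = 981722.63 − 982228.13 + (723.67) = 218.17 mGal
Bouguer slab correction = 0.04193 × 2.11 × 2345.0 = 207.47 mGal
Simple Bouguer anomaly = 218.17 − (207.47) = 10.70 mGal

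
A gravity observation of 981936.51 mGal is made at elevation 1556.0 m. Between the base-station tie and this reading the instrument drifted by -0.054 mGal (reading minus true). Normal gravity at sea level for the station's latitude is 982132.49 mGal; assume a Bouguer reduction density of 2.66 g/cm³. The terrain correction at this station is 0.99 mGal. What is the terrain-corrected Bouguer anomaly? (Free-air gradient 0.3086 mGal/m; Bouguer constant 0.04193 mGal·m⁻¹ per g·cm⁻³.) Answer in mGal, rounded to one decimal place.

Drift-corrected reading = 981936.51 − (-0.054) = 981936.564 mGal
Free-air correction = 0.3086 × 1556.0 = 480.18 mGal
Free-air anomaly = 981936.564 − 982132.49 + (480.18) = 284.254 mGal
Bouguer slab correction = 0.04193 × 2.66 × 1556.0 = 173.55 mGal
Simple Bouguer anomaly = 284.254 − (173.55) = 110.704 mGal
Complete Bouguer anomaly = 110.704 + 0.99 = 111.694 mGal

111.7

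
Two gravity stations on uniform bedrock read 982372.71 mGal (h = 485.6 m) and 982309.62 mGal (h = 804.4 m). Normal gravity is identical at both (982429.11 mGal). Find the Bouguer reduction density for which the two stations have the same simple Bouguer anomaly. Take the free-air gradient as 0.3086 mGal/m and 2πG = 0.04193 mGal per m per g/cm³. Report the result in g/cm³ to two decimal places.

2.64

Δg_obs = 982309.62 − 982372.71 = -63.09 mGal over Δh = 804.4 − 485.6 = 318.8 m
Equal Bouguer anomalies ⇒ Δg_obs + (0.3086 − 0.04193ρ)·Δh = 0
0.3086 − 0.04193ρ = −Δg_obs/Δh = 0.19790
ρ = (0.3086 − 0.19790) / 0.04193 = 2.64 g/cm³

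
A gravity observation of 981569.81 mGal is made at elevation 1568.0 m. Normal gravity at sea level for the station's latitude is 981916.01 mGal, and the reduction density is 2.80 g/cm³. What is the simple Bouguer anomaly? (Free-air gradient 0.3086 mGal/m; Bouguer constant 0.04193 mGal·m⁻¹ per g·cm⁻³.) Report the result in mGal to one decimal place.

-46.4

Free-air correction = 0.3086 × 1568.0 = 483.88 mGal
Free-air anomaly = 981569.81 − 981916.01 + (483.88) = 137.68 mGal
Bouguer slab correction = 0.04193 × 2.80 × 1568.0 = 184.09 mGal
Simple Bouguer anomaly = 137.68 − (184.09) = -46.41 mGal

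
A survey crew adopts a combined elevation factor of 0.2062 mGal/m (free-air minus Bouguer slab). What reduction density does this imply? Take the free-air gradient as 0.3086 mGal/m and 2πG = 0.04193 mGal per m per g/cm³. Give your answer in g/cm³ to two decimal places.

2.44

0.2062 = 0.3086 − 0.04193 × ρ
ρ = (0.3086 − 0.2062) / 0.04193 = 2.44 g/cm³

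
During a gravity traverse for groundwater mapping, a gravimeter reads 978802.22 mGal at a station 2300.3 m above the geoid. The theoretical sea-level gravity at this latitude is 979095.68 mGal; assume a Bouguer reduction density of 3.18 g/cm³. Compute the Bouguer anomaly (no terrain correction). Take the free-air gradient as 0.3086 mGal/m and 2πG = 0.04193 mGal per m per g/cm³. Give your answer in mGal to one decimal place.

109.7

Free-air correction = 0.3086 × 2300.3 = 709.87 mGal
Free-air anomaly = 978802.22 − 979095.68 + (709.87) = 416.41 mGal
Bouguer slab correction = 0.04193 × 3.18 × 2300.3 = 306.72 mGal
Simple Bouguer anomaly = 416.41 − (306.72) = 109.69 mGal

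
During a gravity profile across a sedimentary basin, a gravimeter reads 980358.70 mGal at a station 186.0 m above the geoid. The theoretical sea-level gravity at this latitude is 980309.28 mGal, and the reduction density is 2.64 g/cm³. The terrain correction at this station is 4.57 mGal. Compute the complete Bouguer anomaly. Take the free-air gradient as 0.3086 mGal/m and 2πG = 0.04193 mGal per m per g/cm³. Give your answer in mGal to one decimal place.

90.8

Free-air correction = 0.3086 × 186.0 = 57.40 mGal
Free-air anomaly = 980358.70 − 980309.28 + (57.40) = 106.82 mGal
Bouguer slab correction = 0.04193 × 2.64 × 186.0 = 20.59 mGal
Simple Bouguer anomaly = 106.82 − (20.59) = 86.23 mGal
Complete Bouguer anomaly = 86.23 + 4.57 = 90.80 mGal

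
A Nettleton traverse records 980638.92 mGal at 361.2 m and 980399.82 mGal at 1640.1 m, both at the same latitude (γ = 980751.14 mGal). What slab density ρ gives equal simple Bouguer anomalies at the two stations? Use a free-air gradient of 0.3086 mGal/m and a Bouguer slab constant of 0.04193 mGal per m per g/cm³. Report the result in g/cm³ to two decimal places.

Δg_obs = 980399.82 − 980638.92 = -239.10 mGal over Δh = 1640.1 − 361.2 = 1278.9 m
Equal Bouguer anomalies ⇒ Δg_obs + (0.3086 − 0.04193ρ)·Δh = 0
0.3086 − 0.04193ρ = −Δg_obs/Δh = 0.18696
ρ = (0.3086 − 0.18696) / 0.04193 = 2.90 g/cm³

2.90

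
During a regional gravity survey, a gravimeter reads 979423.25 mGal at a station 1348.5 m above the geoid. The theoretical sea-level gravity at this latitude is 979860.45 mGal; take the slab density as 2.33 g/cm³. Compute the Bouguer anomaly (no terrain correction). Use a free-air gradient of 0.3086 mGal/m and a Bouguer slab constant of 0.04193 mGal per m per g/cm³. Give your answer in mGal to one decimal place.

-152.8

Free-air correction = 0.3086 × 1348.5 = 416.15 mGal
Free-air anomaly = 979423.25 − 979860.45 + (416.15) = -21.05 mGal
Bouguer slab correction = 0.04193 × 2.33 × 1348.5 = 131.74 mGal
Simple Bouguer anomaly = -21.05 − (131.74) = -152.79 mGal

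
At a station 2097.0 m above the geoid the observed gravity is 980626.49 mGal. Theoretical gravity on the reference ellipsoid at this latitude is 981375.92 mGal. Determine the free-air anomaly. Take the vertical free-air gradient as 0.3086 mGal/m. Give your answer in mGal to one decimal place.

-102.3

Free-air correction = 0.3086 × 2097.0 = 647.13 mGal
Free-air anomaly = 980626.49 − 981375.92 + (647.13) = -102.30 mGal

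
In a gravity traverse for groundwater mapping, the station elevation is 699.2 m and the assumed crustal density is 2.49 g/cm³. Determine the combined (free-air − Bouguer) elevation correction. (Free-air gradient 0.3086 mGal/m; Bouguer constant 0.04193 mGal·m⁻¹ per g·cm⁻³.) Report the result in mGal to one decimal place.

Combined gradient = 0.3086 − 0.04193 × 2.49 = 0.2041943 mGal/m
Combined elevation correction = 0.2041943 × 699.2 = 142.8 mGal

142.8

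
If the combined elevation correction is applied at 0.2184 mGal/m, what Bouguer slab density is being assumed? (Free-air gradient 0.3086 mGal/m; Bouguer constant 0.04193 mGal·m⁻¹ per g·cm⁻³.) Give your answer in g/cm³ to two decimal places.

2.15

0.2184 = 0.3086 − 0.04193 × ρ
ρ = (0.3086 − 0.2184) / 0.04193 = 2.15 g/cm³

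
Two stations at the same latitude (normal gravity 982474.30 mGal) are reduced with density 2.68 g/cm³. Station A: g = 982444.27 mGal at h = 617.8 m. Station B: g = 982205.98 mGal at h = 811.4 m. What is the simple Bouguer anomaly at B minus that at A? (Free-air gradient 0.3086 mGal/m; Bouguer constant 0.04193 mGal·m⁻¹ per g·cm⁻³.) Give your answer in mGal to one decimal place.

Δg_SB(A) = 982444.27 − 982474.30 + 0.3086×617.8 − 0.04193×2.68×617.8 = 91.20 mGal
Δg_SB(B) = 982205.98 − 982474.30 + 0.3086×811.4 − 0.04193×2.68×811.4 = -109.10 mGal
Difference = -109.10 − (91.20) = -200.30 mGal

-200.3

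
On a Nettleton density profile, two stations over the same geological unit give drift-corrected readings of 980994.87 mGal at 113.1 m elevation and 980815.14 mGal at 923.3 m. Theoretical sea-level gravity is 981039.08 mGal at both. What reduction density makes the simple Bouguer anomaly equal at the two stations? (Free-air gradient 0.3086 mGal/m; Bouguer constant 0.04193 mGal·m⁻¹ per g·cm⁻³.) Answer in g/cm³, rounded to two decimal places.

2.07

Δg_obs = 980815.14 − 980994.87 = -179.73 mGal over Δh = 923.3 − 113.1 = 810.2 m
Equal Bouguer anomalies ⇒ Δg_obs + (0.3086 − 0.04193ρ)·Δh = 0
0.3086 − 0.04193ρ = −Δg_obs/Δh = 0.22183
ρ = (0.3086 − 0.22183) / 0.04193 = 2.07 g/cm³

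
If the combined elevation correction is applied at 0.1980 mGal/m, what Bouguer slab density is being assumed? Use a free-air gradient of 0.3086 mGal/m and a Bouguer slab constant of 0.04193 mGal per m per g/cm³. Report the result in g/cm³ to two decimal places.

2.64

0.1980 = 0.3086 − 0.04193 × ρ
ρ = (0.3086 − 0.1980) / 0.04193 = 2.64 g/cm³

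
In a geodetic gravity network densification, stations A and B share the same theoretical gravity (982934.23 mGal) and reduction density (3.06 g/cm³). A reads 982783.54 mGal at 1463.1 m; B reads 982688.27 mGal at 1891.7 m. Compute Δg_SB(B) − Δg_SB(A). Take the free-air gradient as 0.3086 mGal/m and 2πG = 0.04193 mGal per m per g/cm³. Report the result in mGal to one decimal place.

Δg_SB(A) = 982783.54 − 982934.23 + 0.3086×1463.1 − 0.04193×3.06×1463.1 = 113.10 mGal
Δg_SB(B) = 982688.27 − 982934.23 + 0.3086×1891.7 − 0.04193×3.06×1891.7 = 95.10 mGal
Difference = 95.10 − (113.10) = -18.00 mGal

-18.0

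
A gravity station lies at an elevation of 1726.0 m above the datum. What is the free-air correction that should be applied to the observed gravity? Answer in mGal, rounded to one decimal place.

Free-air correction = 0.3086 × 1726.0 = 532.6 mGal

532.6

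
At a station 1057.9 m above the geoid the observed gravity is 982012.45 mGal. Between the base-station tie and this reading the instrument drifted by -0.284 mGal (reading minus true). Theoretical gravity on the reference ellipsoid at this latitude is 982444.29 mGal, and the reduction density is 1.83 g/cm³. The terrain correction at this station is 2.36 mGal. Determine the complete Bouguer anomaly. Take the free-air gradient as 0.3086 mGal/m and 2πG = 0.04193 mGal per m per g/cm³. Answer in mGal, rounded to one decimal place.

-183.9

Drift-corrected reading = 982012.45 − (-0.284) = 982012.734 mGal
Free-air correction = 0.3086 × 1057.9 = 326.47 mGal
Free-air anomaly = 982012.734 − 982444.29 + (326.47) = -105.086 mGal
Bouguer slab correction = 0.04193 × 1.83 × 1057.9 = 81.17 mGal
Simple Bouguer anomaly = -105.086 − (81.17) = -186.256 mGal
Complete Bouguer anomaly = -186.256 + 2.36 = -183.896 mGal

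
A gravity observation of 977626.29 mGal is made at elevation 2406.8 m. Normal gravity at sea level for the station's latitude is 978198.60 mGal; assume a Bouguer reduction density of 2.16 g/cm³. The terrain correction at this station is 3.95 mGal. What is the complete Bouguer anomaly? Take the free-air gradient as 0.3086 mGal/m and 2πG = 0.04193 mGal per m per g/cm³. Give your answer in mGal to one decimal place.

Free-air correction = 0.3086 × 2406.8 = 742.74 mGal
Free-air anomaly = 977626.29 − 978198.60 + (742.74) = 170.43 mGal
Bouguer slab correction = 0.04193 × 2.16 × 2406.8 = 217.98 mGal
Simple Bouguer anomaly = 170.43 − (217.98) = -47.55 mGal
Complete Bouguer anomaly = -47.55 + 3.95 = -43.60 mGal

-43.6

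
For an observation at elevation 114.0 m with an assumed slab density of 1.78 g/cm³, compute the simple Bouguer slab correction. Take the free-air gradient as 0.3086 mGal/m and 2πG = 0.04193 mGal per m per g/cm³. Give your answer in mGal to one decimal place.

Bouguer slab correction = 0.04193 × 1.78 × 114.0 = 8.5 mGal

8.5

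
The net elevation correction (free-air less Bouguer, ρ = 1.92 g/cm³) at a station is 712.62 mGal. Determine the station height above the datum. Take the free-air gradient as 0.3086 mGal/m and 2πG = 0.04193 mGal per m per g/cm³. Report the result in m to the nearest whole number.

Combined gradient = 0.3086 − 0.04193 × 1.92 = 0.2280944 mGal/m
h = 712.62 / 0.2280944 = 3124.23 m

3124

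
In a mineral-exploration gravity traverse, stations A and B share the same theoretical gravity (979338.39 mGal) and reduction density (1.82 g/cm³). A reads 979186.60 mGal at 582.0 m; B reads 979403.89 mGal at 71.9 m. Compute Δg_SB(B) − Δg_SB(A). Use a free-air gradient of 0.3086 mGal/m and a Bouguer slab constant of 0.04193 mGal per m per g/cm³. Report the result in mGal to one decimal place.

98.8

Δg_SB(A) = 979186.60 − 979338.39 + 0.3086×582.0 − 0.04193×1.82×582.0 = -16.60 mGal
Δg_SB(B) = 979403.89 − 979338.39 + 0.3086×71.9 − 0.04193×1.82×71.9 = 82.20 mGal
Difference = 82.20 − (-16.60) = 98.80 mGal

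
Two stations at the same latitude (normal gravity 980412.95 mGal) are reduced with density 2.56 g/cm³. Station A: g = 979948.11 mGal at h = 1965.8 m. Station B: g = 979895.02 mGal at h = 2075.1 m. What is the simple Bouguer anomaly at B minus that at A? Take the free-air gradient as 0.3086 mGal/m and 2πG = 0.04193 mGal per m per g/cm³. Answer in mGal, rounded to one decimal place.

-31.1

Δg_SB(A) = 979948.11 − 980412.95 + 0.3086×1965.8 − 0.04193×2.56×1965.8 = -69.20 mGal
Δg_SB(B) = 979895.02 − 980412.95 + 0.3086×2075.1 − 0.04193×2.56×2075.1 = -100.30 mGal
Difference = -100.30 − (-69.20) = -31.10 mGal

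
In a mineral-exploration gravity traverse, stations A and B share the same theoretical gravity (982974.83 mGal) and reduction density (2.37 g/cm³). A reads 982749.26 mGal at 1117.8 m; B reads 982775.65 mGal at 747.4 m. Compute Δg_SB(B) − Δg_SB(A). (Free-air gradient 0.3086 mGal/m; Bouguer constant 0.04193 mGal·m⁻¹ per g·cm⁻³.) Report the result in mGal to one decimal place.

-51.1

Δg_SB(A) = 982749.26 − 982974.83 + 0.3086×1117.8 − 0.04193×2.37×1117.8 = 8.30 mGal
Δg_SB(B) = 982775.65 − 982974.83 + 0.3086×747.4 − 0.04193×2.37×747.4 = -42.80 mGal
Difference = -42.80 − (8.30) = -51.10 mGal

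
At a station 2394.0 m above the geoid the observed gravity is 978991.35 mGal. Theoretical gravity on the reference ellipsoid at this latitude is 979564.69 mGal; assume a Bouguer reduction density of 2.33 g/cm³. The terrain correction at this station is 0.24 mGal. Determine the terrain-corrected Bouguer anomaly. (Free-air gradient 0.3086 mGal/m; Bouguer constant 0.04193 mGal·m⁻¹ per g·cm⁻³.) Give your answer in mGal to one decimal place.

Free-air correction = 0.3086 × 2394.0 = 738.79 mGal
Free-air anomaly = 978991.35 − 979564.69 + (738.79) = 165.45 mGal
Bouguer slab correction = 0.04193 × 2.33 × 2394.0 = 233.89 mGal
Simple Bouguer anomaly = 165.45 − (233.89) = -68.44 mGal
Complete Bouguer anomaly = -68.44 + 0.24 = -68.20 mGal

-68.2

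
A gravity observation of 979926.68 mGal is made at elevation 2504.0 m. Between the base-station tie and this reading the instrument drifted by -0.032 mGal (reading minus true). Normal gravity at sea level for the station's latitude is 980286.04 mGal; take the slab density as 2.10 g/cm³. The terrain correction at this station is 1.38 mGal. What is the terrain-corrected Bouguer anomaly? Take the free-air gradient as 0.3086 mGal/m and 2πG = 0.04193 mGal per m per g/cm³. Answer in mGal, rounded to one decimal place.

194.3

Drift-corrected reading = 979926.68 − (-0.032) = 979926.712 mGal
Free-air correction = 0.3086 × 2504.0 = 772.73 mGal
Free-air anomaly = 979926.712 − 980286.04 + (772.73) = 413.402 mGal
Bouguer slab correction = 0.04193 × 2.10 × 2504.0 = 220.48 mGal
Simple Bouguer anomaly = 413.402 − (220.48) = 192.922 mGal
Complete Bouguer anomaly = 192.922 + 1.38 = 194.302 mGal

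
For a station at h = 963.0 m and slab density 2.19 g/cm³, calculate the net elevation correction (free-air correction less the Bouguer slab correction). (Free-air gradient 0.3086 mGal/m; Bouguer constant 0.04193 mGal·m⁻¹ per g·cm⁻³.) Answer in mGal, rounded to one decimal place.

Combined gradient = 0.3086 − 0.04193 × 2.19 = 0.2167733 mGal/m
Combined elevation correction = 0.2167733 × 963.0 = 208.8 mGal

208.8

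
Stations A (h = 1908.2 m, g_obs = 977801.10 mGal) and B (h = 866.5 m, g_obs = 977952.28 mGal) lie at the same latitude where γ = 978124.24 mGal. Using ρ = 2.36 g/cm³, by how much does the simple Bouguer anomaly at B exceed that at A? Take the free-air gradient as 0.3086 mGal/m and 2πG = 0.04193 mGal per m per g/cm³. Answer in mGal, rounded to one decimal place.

Δg_SB(A) = 977801.10 − 978124.24 + 0.3086×1908.2 − 0.04193×2.36×1908.2 = 76.90 mGal
Δg_SB(B) = 977952.28 − 978124.24 + 0.3086×866.5 − 0.04193×2.36×866.5 = 9.70 mGal
Difference = 9.70 − (76.90) = -67.20 mGal

-67.2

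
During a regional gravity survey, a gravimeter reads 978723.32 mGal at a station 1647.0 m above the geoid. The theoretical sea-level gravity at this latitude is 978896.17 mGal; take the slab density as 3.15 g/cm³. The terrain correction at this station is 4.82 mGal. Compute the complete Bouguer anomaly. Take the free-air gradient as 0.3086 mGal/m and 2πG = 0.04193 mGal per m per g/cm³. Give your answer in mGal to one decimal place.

122.7

Free-air correction = 0.3086 × 1647.0 = 508.26 mGal
Free-air anomaly = 978723.32 − 978896.17 + (508.26) = 335.41 mGal
Bouguer slab correction = 0.04193 × 3.15 × 1647.0 = 217.53 mGal
Simple Bouguer anomaly = 335.41 − (217.53) = 117.88 mGal
Complete Bouguer anomaly = 117.88 + 4.82 = 122.70 mGal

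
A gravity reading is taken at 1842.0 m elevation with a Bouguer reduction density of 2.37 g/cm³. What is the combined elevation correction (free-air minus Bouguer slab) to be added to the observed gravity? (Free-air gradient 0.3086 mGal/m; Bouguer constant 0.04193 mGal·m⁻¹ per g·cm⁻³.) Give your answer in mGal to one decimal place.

385.4

Combined gradient = 0.3086 − 0.04193 × 2.37 = 0.2092259 mGal/m
Combined elevation correction = 0.2092259 × 1842.0 = 385.4 mGal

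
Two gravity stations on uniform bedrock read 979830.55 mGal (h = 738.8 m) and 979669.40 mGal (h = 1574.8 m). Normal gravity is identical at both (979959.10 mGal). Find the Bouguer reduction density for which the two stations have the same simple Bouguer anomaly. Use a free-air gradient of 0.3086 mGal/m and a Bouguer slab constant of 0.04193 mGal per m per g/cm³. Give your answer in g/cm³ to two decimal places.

2.76

Δg_obs = 979669.40 − 979830.55 = -161.15 mGal over Δh = 1574.8 − 738.8 = 836.0 m
Equal Bouguer anomalies ⇒ Δg_obs + (0.3086 − 0.04193ρ)·Δh = 0
0.3086 − 0.04193ρ = −Δg_obs/Δh = 0.19276
ρ = (0.3086 − 0.19276) / 0.04193 = 2.76 g/cm³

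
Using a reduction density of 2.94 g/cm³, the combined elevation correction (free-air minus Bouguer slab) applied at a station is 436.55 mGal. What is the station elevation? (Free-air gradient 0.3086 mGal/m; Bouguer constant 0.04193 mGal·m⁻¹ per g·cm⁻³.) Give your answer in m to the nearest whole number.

Combined gradient = 0.3086 − 0.04193 × 2.94 = 0.1853258 mGal/m
h = 436.55 / 0.1853258 = 2355.58 m

2356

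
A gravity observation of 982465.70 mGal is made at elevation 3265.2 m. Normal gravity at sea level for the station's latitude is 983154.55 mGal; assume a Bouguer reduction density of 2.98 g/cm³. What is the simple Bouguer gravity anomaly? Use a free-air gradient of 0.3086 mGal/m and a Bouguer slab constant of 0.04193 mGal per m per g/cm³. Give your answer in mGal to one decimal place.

-89.2

Free-air correction = 0.3086 × 3265.2 = 1007.64 mGal
Free-air anomaly = 982465.70 − 983154.55 + (1007.64) = 318.79 mGal
Bouguer slab correction = 0.04193 × 2.98 × 3265.2 = 407.99 mGal
Simple Bouguer anomaly = 318.79 − (407.99) = -89.20 mGal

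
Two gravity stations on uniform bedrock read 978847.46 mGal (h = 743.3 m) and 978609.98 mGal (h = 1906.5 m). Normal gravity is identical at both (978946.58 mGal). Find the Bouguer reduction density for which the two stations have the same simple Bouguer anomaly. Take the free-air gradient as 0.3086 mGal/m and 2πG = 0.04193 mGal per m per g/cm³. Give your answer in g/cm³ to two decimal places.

2.49

Δg_obs = 978609.98 − 978847.46 = -237.48 mGal over Δh = 1906.5 − 743.3 = 1163.2 m
Equal Bouguer anomalies ⇒ Δg_obs + (0.3086 − 0.04193ρ)·Δh = 0
0.3086 − 0.04193ρ = −Δg_obs/Δh = 0.20416
ρ = (0.3086 − 0.20416) / 0.04193 = 2.49 g/cm³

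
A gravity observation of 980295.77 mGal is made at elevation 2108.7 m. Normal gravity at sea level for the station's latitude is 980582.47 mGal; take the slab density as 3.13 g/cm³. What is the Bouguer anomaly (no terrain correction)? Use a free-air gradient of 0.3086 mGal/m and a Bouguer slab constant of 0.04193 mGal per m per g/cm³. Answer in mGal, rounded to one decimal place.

87.3

Free-air correction = 0.3086 × 2108.7 = 650.74 mGal
Free-air anomaly = 980295.77 − 980582.47 + (650.74) = 364.04 mGal
Bouguer slab correction = 0.04193 × 3.13 × 2108.7 = 276.75 mGal
Simple Bouguer anomaly = 364.04 − (276.75) = 87.29 mGal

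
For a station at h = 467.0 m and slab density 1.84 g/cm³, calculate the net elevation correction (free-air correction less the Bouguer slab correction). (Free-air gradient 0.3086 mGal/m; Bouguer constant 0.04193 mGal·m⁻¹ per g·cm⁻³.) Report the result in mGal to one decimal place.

Combined gradient = 0.3086 − 0.04193 × 1.84 = 0.2314488 mGal/m
Combined elevation correction = 0.2314488 × 467.0 = 108.1 mGal

108.1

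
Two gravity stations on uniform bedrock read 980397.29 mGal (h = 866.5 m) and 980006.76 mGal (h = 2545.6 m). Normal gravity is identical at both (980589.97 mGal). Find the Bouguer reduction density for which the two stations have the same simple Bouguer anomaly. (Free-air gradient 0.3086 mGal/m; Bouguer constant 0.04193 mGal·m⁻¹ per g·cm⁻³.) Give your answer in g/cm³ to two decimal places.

Δg_obs = 980006.76 − 980397.29 = -390.53 mGal over Δh = 2545.6 − 866.5 = 1679.1 m
Equal Bouguer anomalies ⇒ Δg_obs + (0.3086 − 0.04193ρ)·Δh = 0
0.3086 − 0.04193ρ = −Δg_obs/Δh = 0.23258
ρ = (0.3086 − 0.23258) / 0.04193 = 1.81 g/cm³

1.81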